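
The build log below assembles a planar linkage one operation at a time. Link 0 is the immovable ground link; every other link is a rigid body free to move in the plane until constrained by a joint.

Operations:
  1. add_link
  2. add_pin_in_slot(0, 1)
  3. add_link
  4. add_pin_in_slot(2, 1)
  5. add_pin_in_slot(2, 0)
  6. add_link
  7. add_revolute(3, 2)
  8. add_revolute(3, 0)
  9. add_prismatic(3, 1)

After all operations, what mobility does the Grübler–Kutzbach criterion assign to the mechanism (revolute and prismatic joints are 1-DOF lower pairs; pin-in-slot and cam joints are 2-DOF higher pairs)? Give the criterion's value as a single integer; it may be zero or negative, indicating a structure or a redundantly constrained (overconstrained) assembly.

(L,J1,J2)=(1,0,0); link0 fixed
link1: (2,0,0)
PS 0-1 [J2]: (2,0,1)
link2: (3,0,1)
PS 2-1 [J2]: (3,0,2)
PS 2-0 [J2]: (3,0,3)
link3: (4,0,3)
R 3-2 [J1]: (4,1,3)
R 3-0 [J1]: (4,2,3)
P 3-1 [J1]: (4,3,3)
Grübler: 3·3 − 2·3 − 3 = 0

M = 0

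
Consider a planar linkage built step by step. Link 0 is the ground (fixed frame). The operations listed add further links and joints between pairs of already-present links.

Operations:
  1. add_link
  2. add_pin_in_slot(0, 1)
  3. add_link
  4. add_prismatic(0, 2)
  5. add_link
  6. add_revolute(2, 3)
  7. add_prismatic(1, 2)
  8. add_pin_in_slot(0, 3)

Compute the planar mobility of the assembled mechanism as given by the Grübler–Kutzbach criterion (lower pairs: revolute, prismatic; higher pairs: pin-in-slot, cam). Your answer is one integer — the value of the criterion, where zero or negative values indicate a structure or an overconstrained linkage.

(L,J1,J2)=(1,0,0); link0 fixed
link1: (2,0,0)
PS 0-1 [J2]: (2,0,1)
link2: (3,0,1)
P 0-2 [J1]: (3,1,1)
link3: (4,1,1)
R 2-3 [J1]: (4,2,1)
P 1-2 [J1]: (4,3,1)
PS 0-3 [J2]: (4,3,2)
Grübler: 3·3 − 2·3 − 2 = 1

M = 1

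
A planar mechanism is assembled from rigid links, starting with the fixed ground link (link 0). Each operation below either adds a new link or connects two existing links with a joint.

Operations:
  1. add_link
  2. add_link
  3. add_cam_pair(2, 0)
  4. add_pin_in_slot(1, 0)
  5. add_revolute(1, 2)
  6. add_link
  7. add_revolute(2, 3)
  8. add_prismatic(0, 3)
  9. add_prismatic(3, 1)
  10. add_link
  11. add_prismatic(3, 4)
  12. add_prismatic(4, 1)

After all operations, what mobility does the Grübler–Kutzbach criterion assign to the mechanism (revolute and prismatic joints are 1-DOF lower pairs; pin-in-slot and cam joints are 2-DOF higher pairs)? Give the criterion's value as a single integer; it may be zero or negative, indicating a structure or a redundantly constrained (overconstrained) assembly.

(L,J1,J2)=(1,0,0); link0 fixed
link1: (2,0,0)
link2: (3,0,0)
C 2-0 [J2]: (3,0,1)
PS 1-0 [J2]: (3,0,2)
R 1-2 [J1]: (3,1,2)
link3: (4,1,2)
R 2-3 [J1]: (4,2,2)
P 0-3 [J1]: (4,3,2)
P 3-1 [J1]: (4,4,2)
link4: (5,4,2)
P 3-4 [J1]: (5,5,2)
P 4-1 [J1]: (5,6,2)
Grübler: 3·4 − 2·6 − 2 = -2

M = -2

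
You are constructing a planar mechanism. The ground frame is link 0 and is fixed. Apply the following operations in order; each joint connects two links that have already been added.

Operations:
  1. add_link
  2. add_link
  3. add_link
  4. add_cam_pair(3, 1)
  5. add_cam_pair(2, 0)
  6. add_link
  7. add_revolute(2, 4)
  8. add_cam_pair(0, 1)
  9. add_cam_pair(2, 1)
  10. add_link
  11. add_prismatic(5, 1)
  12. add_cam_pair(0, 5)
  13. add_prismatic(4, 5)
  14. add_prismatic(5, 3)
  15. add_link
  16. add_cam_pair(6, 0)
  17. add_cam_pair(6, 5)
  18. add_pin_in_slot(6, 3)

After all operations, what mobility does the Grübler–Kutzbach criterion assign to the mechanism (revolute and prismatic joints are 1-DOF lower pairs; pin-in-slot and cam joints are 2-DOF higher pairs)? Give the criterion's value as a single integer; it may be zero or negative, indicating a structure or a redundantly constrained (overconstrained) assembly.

link 0 = ground. State L|J1|J2 = 1|0|0
+link1  2|0|0
+link2  3|0|0
+link3  4|0|0
C(3,1) f=2→J2  4|0|1
C(2,0) f=2→J2  4|0|2
+link4  5|0|2
R(2,4) f=1→J1  5|1|2
C(0,1) f=2→J2  5|1|3
C(2,1) f=2→J2  5|1|4
+link5  6|1|4
P(5,1) f=1→J1  6|2|4
C(0,5) f=2→J2  6|2|5
P(4,5) f=1→J1  6|3|5
P(5,3) f=1→J1  6|4|5
+link6  7|4|5
C(6,0) f=2→J2  7|4|6
C(6,5) f=2→J2  7|4|7
PS(6,3) f=2→J2  7|4|8
M = 3(7−1)−2·4−8 = 18−8−8 = 2

M = 2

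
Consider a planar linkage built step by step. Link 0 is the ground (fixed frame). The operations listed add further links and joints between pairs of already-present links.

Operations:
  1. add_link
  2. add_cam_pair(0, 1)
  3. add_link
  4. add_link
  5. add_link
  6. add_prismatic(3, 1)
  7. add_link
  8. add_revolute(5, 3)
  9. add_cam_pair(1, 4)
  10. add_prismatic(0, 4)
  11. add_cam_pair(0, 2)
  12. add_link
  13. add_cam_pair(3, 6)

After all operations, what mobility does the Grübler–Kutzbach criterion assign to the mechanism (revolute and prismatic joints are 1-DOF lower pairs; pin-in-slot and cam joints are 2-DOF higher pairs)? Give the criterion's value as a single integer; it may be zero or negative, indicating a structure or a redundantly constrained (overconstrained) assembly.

(L,J1,J2)=(1,0,0); link0 fixed
link1: (2,0,0)
C 0-1 [J2]: (2,0,1)
link2: (3,0,1)
link3: (4,0,1)
link4: (5,0,1)
P 3-1 [J1]: (5,1,1)
link5: (6,1,1)
R 5-3 [J1]: (6,2,1)
C 1-4 [J2]: (6,2,2)
P 0-4 [J1]: (6,3,2)
C 0-2 [J2]: (6,3,3)
link6: (7,3,3)
C 3-6 [J2]: (7,3,4)
Grübler: 3·6 − 2·3 − 4 = 8

M = 8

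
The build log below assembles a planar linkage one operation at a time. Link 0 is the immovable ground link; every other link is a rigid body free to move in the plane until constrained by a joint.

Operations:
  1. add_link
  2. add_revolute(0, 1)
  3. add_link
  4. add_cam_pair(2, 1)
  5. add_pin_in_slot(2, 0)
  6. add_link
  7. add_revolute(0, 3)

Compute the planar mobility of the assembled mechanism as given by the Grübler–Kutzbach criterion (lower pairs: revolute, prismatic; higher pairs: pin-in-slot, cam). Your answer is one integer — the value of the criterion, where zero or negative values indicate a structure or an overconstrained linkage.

M = 3

link 0 = ground. State L|J1|J2 = 1|0|0
+link1  2|0|0
R(0,1) f=1→J1  2|1|0
+link2  3|1|0
C(2,1) f=2→J2  3|1|1
PS(2,0) f=2→J2  3|1|2
+link3  4|1|2
R(0,3) f=1→J1  4|2|2
M = 3(4−1)−2·2−2 = 9−4−2 = 3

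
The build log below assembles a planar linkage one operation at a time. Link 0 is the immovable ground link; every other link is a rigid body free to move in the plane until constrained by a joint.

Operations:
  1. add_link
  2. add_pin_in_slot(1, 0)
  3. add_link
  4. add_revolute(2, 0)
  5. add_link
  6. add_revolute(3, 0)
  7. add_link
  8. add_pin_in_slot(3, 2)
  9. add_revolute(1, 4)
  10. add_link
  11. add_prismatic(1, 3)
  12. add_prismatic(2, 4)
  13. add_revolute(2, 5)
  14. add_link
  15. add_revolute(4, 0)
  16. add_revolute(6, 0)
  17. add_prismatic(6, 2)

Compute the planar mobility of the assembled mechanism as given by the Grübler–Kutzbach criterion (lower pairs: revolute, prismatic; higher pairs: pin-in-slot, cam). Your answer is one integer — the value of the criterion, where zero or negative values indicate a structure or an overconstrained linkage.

M = -2

(L,J1,J2)=(1,0,0); link0 fixed
link1: (2,0,0)
PS 1-0 [J2]: (2,0,1)
link2: (3,0,1)
R 2-0 [J1]: (3,1,1)
link3: (4,1,1)
R 3-0 [J1]: (4,2,1)
link4: (5,2,1)
PS 3-2 [J2]: (5,2,2)
R 1-4 [J1]: (5,3,2)
link5: (6,3,2)
P 1-3 [J1]: (6,4,2)
P 2-4 [J1]: (6,5,2)
R 2-5 [J1]: (6,6,2)
link6: (7,6,2)
R 4-0 [J1]: (7,7,2)
R 6-0 [J1]: (7,8,2)
P 6-2 [J1]: (7,9,2)
Grübler: 3·6 − 2·9 − 2 = -2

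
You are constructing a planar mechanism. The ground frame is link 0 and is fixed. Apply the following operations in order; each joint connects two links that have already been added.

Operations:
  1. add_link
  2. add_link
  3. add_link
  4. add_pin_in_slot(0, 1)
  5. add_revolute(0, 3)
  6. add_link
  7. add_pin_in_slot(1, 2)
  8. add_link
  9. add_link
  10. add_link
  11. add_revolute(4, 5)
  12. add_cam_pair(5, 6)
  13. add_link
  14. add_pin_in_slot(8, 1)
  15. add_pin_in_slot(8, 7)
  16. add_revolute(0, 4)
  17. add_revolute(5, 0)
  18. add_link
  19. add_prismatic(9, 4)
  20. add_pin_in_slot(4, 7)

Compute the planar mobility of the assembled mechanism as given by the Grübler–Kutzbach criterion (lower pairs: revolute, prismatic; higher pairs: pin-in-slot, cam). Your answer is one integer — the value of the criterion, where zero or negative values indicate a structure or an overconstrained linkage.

L=1 J1=0 J2=0
add link → L=2 J1=0 J2=0
add link → L=3 J1=0 J2=0
add link → L=4 J1=0 J2=0
PS@0,1 dof=2 J2 → L=4 J1=0 J2=1
R@0,3 dof=1 J1 → L=4 J1=1 J2=1
add link → L=5 J1=1 J2=1
PS@1,2 dof=2 J2 → L=5 J1=1 J2=2
add link → L=6 J1=1 J2=2
add link → L=7 J1=1 J2=2
add link → L=8 J1=1 J2=2
R@4,5 dof=1 J1 → L=8 J1=2 J2=2
C@5,6 dof=2 J2 → L=8 J1=2 J2=3
add link → L=9 J1=2 J2=3
PS@8,1 dof=2 J2 → L=9 J1=2 J2=4
PS@8,7 dof=2 J2 → L=9 J1=2 J2=5
R@0,4 dof=1 J1 → L=9 J1=3 J2=5
R@5,0 dof=1 J1 → L=9 J1=4 J2=5
add link → L=10 J1=4 J2=5
P@9,4 dof=1 J1 → L=10 J1=5 J2=5
PS@4,7 dof=2 J2 → L=10 J1=5 J2=6
M=3(L−1)−2J1−J2=3·9−2·5−6=11

M = 11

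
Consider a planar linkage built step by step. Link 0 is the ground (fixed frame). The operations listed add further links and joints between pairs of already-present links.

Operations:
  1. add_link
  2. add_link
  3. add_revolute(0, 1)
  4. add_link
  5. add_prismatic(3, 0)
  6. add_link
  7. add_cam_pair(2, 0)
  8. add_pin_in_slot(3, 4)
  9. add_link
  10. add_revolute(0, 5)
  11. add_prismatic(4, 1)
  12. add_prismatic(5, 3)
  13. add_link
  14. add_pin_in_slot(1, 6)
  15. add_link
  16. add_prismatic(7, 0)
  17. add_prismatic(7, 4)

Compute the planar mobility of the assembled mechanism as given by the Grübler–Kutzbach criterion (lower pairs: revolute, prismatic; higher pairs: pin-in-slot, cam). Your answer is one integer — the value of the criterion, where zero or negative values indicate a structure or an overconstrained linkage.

link 0 = ground. State L|J1|J2 = 1|0|0
+link1  2|0|0
+link2  3|0|0
R(0,1) f=1→J1  3|1|0
+link3  4|1|0
P(3,0) f=1→J1  4|2|0
+link4  5|2|0
C(2,0) f=2→J2  5|2|1
PS(3,4) f=2→J2  5|2|2
+link5  6|2|2
R(0,5) f=1→J1  6|3|2
P(4,1) f=1→J1  6|4|2
P(5,3) f=1→J1  6|5|2
+link6  7|5|2
PS(1,6) f=2→J2  7|5|3
+link7  8|5|3
P(7,0) f=1→J1  8|6|3
P(7,4) f=1→J1  8|7|3
M = 3(8−1)−2·7−3 = 21−14−3 = 4

M = 4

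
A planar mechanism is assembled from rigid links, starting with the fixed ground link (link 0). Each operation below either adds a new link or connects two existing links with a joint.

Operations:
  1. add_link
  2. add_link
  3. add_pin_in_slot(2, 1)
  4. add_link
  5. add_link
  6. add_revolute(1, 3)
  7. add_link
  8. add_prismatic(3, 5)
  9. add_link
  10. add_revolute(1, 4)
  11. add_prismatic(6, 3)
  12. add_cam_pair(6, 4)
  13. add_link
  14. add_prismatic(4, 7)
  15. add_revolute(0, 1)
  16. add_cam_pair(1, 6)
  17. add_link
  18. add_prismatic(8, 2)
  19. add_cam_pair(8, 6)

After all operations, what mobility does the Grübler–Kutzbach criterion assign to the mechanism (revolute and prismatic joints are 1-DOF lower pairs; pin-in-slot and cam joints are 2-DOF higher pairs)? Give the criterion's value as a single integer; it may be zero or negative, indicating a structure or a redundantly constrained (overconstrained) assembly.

M = 6

ground; <1,0,0>
#1 <2,0,0>
#2 <3,0,0>
PS:2↔1 J2 <3,0,1>
#3 <4,0,1>
#4 <5,0,1>
R:1↔3 J1 <5,1,1>
#5 <6,1,1>
P:3↔5 J1 <6,2,1>
#6 <7,2,1>
R:1↔4 J1 <7,3,1>
P:6↔3 J1 <7,4,1>
C:6↔4 J2 <7,4,2>
#7 <8,4,2>
P:4↔7 J1 <8,5,2>
R:0↔1 J1 <8,6,2>
C:1↔6 J2 <8,6,3>
#8 <9,6,3>
P:8↔2 J1 <9,7,3>
C:8↔6 J2 <9,7,4>
3×8 − 2×7 − 1×4 = 6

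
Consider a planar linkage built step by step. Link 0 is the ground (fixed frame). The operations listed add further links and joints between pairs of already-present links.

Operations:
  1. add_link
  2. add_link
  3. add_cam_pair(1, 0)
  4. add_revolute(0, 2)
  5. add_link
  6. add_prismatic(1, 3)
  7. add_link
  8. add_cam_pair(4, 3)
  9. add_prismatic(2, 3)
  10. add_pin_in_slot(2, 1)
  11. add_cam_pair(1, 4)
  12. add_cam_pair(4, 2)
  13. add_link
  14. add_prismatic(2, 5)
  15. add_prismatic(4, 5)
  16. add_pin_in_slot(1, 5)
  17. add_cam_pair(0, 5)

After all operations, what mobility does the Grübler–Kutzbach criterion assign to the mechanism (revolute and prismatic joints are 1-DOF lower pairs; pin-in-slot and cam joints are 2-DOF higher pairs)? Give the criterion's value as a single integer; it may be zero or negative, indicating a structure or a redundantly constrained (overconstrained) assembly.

M = -2

L=1 J1=0 J2=0
add link → L=2 J1=0 J2=0
add link → L=3 J1=0 J2=0
C@1,0 dof=2 J2 → L=3 J1=0 J2=1
R@0,2 dof=1 J1 → L=3 J1=1 J2=1
add link → L=4 J1=1 J2=1
P@1,3 dof=1 J1 → L=4 J1=2 J2=1
add link → L=5 J1=2 J2=1
C@4,3 dof=2 J2 → L=5 J1=2 J2=2
P@2,3 dof=1 J1 → L=5 J1=3 J2=2
PS@2,1 dof=2 J2 → L=5 J1=3 J2=3
C@1,4 dof=2 J2 → L=5 J1=3 J2=4
C@4,2 dof=2 J2 → L=5 J1=3 J2=5
add link → L=6 J1=3 J2=5
P@2,5 dof=1 J1 → L=6 J1=4 J2=5
P@4,5 dof=1 J1 → L=6 J1=5 J2=5
PS@1,5 dof=2 J2 → L=6 J1=5 J2=6
C@0,5 dof=2 J2 → L=6 J1=5 J2=7
M=3(L−1)−2J1−J2=3·5−2·5−7=-2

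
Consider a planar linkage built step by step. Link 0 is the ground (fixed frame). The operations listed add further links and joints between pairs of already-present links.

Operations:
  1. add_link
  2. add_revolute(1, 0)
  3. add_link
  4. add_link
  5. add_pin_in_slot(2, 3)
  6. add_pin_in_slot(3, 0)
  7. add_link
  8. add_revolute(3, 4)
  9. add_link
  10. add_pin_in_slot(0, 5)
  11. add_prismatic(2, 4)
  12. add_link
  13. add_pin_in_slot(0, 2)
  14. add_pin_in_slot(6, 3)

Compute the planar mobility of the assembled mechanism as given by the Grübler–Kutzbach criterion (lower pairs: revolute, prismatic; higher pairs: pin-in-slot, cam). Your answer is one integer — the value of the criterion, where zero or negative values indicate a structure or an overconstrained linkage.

M = 7

[1;0;0] (link 0 is ground)
L+ [2;0;0]
R(1,0)∈J1 [2;1;0]
L+ [3;1;0]
L+ [4;1;0]
PS(2,3)∈J2 [4;1;1]
PS(3,0)∈J2 [4;1;2]
L+ [5;1;2]
R(3,4)∈J1 [5;2;2]
L+ [6;2;2]
PS(0,5)∈J2 [6;2;3]
P(2,4)∈J1 [6;3;3]
L+ [7;3;3]
PS(0,2)∈J2 [7;3;4]
PS(6,3)∈J2 [7;3;5]
mobility = 18 − 6 − 5 = 7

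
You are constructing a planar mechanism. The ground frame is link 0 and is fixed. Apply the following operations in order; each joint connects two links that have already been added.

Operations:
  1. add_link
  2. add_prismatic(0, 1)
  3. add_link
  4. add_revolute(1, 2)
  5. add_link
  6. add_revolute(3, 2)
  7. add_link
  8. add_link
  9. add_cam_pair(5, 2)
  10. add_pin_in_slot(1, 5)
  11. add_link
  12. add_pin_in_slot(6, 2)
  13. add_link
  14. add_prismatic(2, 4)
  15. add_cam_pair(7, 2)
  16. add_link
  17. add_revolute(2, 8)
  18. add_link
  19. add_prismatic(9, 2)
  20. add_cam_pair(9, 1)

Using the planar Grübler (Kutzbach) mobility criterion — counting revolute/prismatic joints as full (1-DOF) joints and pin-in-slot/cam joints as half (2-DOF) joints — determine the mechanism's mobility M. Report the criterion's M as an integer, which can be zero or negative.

link 0 = ground. State L|J1|J2 = 1|0|0
+link1  2|0|0
P(0,1) f=1→J1  2|1|0
+link2  3|1|0
R(1,2) f=1→J1  3|2|0
+link3  4|2|0
R(3,2) f=1→J1  4|3|0
+link4  5|3|0
+link5  6|3|0
C(5,2) f=2→J2  6|3|1
PS(1,5) f=2→J2  6|3|2
+link6  7|3|2
PS(6,2) f=2→J2  7|3|3
+link7  8|3|3
P(2,4) f=1→J1  8|4|3
C(7,2) f=2→J2  8|4|4
+link8  9|4|4
R(2,8) f=1→J1  9|5|4
+link9  10|5|4
P(9,2) f=1→J1  10|6|4
C(9,1) f=2→J2  10|6|5
M = 3(10−1)−2·6−5 = 27−12−5 = 10

M = 10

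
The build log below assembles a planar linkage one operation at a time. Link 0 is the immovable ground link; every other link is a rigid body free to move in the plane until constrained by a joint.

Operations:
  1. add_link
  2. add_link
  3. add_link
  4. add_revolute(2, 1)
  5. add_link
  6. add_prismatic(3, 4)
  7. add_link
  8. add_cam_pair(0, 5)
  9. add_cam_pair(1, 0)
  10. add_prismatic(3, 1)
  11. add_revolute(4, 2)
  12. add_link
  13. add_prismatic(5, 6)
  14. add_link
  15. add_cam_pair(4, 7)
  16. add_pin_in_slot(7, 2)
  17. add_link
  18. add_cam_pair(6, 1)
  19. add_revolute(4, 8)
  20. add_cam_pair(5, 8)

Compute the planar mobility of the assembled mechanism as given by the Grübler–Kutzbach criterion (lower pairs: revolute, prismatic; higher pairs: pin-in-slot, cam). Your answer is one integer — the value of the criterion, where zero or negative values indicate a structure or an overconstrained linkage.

ground; <1,0,0>
#1 <2,0,0>
#2 <3,0,0>
#3 <4,0,0>
R:2↔1 J1 <4,1,0>
#4 <5,1,0>
P:3↔4 J1 <5,2,0>
#5 <6,2,0>
C:0↔5 J2 <6,2,1>
C:1↔0 J2 <6,2,2>
P:3↔1 J1 <6,3,2>
R:4↔2 J1 <6,4,2>
#6 <7,4,2>
P:5↔6 J1 <7,5,2>
#7 <8,5,2>
C:4↔7 J2 <8,5,3>
PS:7↔2 J2 <8,5,4>
#8 <9,5,4>
C:6↔1 J2 <9,5,5>
R:4↔8 J1 <9,6,5>
C:5↔8 J2 <9,6,6>
3×8 − 2×6 − 1×6 = 6

M = 6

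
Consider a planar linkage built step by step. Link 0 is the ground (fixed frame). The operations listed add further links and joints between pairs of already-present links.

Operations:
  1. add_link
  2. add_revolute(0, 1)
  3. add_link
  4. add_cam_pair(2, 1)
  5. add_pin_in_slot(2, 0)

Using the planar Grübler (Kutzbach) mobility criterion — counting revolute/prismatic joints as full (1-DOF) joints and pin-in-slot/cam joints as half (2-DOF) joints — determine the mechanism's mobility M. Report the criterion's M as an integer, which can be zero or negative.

ground; <1,0,0>
#1 <2,0,0>
R:0↔1 J1 <2,1,0>
#2 <3,1,0>
C:2↔1 J2 <3,1,1>
PS:2↔0 J2 <3,1,2>
3×2 − 2×1 − 1×2 = 2

M = 2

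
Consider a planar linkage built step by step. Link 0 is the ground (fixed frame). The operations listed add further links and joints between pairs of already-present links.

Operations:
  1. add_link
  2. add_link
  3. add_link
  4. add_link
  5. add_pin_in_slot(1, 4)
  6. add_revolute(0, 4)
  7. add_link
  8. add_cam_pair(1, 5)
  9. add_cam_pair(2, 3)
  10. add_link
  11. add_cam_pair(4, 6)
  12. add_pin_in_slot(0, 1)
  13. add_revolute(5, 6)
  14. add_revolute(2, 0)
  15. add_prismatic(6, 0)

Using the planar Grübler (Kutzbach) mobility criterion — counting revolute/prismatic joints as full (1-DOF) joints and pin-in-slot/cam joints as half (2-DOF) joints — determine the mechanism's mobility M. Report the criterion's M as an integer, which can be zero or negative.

M = 5

link 0 = ground. State L|J1|J2 = 1|0|0
+link1  2|0|0
+link2  3|0|0
+link3  4|0|0
+link4  5|0|0
PS(1,4) f=2→J2  5|0|1
R(0,4) f=1→J1  5|1|1
+link5  6|1|1
C(1,5) f=2→J2  6|1|2
C(2,3) f=2→J2  6|1|3
+link6  7|1|3
C(4,6) f=2→J2  7|1|4
PS(0,1) f=2→J2  7|1|5
R(5,6) f=1→J1  7|2|5
R(2,0) f=1→J1  7|3|5
P(6,0) f=1→J1  7|4|5
M = 3(7−1)−2·4−5 = 18−8−5 = 5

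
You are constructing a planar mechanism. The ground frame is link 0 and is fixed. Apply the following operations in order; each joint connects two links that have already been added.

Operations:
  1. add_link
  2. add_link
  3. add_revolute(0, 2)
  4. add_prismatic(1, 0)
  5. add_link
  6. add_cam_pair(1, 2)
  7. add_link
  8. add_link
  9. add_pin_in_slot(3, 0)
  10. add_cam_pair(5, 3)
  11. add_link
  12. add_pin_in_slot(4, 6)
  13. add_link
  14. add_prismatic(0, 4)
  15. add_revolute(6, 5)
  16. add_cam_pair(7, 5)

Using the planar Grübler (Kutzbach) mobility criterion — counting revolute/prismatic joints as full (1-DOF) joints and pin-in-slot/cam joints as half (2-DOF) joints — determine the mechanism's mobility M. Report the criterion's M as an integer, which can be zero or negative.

[1;0;0] (link 0 is ground)
L+ [2;0;0]
L+ [3;0;0]
R(0,2)∈J1 [3;1;0]
P(1,0)∈J1 [3;2;0]
L+ [4;2;0]
C(1,2)∈J2 [4;2;1]
L+ [5;2;1]
L+ [6;2;1]
PS(3,0)∈J2 [6;2;2]
C(5,3)∈J2 [6;2;3]
L+ [7;2;3]
PS(4,6)∈J2 [7;2;4]
L+ [8;2;4]
P(0,4)∈J1 [8;3;4]
R(6,5)∈J1 [8;4;4]
C(7,5)∈J2 [8;4;5]
mobility = 21 − 8 − 5 = 8

M = 8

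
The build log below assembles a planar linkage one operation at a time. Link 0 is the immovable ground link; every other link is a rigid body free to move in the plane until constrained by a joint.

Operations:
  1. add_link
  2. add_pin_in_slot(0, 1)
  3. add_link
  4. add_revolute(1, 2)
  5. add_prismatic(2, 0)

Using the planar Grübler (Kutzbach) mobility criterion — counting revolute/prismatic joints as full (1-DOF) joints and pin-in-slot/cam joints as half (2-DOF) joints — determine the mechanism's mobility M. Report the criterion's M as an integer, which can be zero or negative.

L=1 J1=0 J2=0
add link → L=2 J1=0 J2=0
PS@0,1 dof=2 J2 → L=2 J1=0 J2=1
add link → L=3 J1=0 J2=1
R@1,2 dof=1 J1 → L=3 J1=1 J2=1
P@2,0 dof=1 J1 → L=3 J1=2 J2=1
M=3(L−1)−2J1−J2=3·2−2·2−1=1

M = 1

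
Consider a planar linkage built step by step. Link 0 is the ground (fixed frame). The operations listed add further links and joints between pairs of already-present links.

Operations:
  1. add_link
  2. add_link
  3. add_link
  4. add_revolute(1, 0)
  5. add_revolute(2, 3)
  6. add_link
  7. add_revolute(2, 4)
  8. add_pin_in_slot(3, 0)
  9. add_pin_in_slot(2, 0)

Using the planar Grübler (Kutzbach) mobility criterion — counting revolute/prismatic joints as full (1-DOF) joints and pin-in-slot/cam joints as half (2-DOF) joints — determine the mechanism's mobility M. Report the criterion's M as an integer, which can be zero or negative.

M = 4

[1;0;0] (link 0 is ground)
L+ [2;0;0]
L+ [3;0;0]
L+ [4;0;0]
R(1,0)∈J1 [4;1;0]
R(2,3)∈J1 [4;2;0]
L+ [5;2;0]
R(2,4)∈J1 [5;3;0]
PS(3,0)∈J2 [5;3;1]
PS(2,0)∈J2 [5;3;2]
mobility = 12 − 6 − 2 = 4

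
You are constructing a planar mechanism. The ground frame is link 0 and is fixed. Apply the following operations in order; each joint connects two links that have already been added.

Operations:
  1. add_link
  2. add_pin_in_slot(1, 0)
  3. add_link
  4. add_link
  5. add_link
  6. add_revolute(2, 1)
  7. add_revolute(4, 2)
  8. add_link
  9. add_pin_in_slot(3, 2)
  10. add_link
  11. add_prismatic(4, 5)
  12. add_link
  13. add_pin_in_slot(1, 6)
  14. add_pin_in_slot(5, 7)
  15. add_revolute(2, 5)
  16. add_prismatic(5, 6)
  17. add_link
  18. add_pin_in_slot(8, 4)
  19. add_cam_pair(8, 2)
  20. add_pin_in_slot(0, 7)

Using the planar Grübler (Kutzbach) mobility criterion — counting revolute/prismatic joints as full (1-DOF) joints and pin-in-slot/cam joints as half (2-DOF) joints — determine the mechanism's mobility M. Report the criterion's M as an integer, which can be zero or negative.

M = 7

ground; <1,0,0>
#1 <2,0,0>
PS:1↔0 J2 <2,0,1>
#2 <3,0,1>
#3 <4,0,1>
#4 <5,0,1>
R:2↔1 J1 <5,1,1>
R:4↔2 J1 <5,2,1>
#5 <6,2,1>
PS:3↔2 J2 <6,2,2>
#6 <7,2,2>
P:4↔5 J1 <7,3,2>
#7 <8,3,2>
PS:1↔6 J2 <8,3,3>
PS:5↔7 J2 <8,3,4>
R:2↔5 J1 <8,4,4>
P:5↔6 J1 <8,5,4>
#8 <9,5,4>
PS:8↔4 J2 <9,5,5>
C:8↔2 J2 <9,5,6>
PS:0↔7 J2 <9,5,7>
3×8 − 2×5 − 1×7 = 7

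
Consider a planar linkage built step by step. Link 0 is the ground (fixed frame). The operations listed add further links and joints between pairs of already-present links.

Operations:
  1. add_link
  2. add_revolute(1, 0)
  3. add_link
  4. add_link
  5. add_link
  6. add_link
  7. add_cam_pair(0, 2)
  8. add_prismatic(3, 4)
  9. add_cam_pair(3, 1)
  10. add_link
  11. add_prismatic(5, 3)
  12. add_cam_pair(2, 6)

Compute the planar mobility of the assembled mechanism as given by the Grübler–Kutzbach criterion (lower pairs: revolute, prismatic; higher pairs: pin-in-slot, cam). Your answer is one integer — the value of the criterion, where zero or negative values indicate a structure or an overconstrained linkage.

M = 9

ground; <1,0,0>
#1 <2,0,0>
R:1↔0 J1 <2,1,0>
#2 <3,1,0>
#3 <4,1,0>
#4 <5,1,0>
#5 <6,1,0>
C:0↔2 J2 <6,1,1>
P:3↔4 J1 <6,2,1>
C:3↔1 J2 <6,2,2>
#6 <7,2,2>
P:5↔3 J1 <7,3,2>
C:2↔6 J2 <7,3,3>
3×6 − 2×3 − 1×3 = 9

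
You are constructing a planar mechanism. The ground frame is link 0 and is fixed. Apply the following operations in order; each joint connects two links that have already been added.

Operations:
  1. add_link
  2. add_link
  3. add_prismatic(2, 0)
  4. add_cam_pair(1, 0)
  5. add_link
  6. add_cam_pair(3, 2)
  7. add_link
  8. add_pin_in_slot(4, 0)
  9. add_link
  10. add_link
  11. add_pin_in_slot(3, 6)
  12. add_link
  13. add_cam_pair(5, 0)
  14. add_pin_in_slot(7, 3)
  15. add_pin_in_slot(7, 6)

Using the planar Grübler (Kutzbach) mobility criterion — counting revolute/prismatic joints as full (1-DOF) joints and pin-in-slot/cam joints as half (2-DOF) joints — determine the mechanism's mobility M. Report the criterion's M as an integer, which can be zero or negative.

(L,J1,J2)=(1,0,0); link0 fixed
link1: (2,0,0)
link2: (3,0,0)
P 2-0 [J1]: (3,1,0)
C 1-0 [J2]: (3,1,1)
link3: (4,1,1)
C 3-2 [J2]: (4,1,2)
link4: (5,1,2)
PS 4-0 [J2]: (5,1,3)
link5: (6,1,3)
link6: (7,1,3)
PS 3-6 [J2]: (7,1,4)
link7: (8,1,4)
C 5-0 [J2]: (8,1,5)
PS 7-3 [J2]: (8,1,6)
PS 7-6 [J2]: (8,1,7)
Grübler: 3·7 − 2·1 − 7 = 12

M = 12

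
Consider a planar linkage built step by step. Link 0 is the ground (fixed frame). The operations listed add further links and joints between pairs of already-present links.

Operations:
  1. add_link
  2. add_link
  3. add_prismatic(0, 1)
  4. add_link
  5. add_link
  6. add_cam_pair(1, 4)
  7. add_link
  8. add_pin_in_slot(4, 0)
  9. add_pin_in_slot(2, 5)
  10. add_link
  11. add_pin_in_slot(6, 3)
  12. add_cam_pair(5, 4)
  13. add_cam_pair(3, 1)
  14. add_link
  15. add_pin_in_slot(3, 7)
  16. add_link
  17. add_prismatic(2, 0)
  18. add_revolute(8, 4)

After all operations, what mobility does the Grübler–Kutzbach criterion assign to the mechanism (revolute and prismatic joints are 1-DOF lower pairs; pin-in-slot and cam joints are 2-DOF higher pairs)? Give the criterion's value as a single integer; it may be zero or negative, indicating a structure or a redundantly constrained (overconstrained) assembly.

M = 11

L=1 J1=0 J2=0
add link → L=2 J1=0 J2=0
add link → L=3 J1=0 J2=0
P@0,1 dof=1 J1 → L=3 J1=1 J2=0
add link → L=4 J1=1 J2=0
add link → L=5 J1=1 J2=0
C@1,4 dof=2 J2 → L=5 J1=1 J2=1
add link → L=6 J1=1 J2=1
PS@4,0 dof=2 J2 → L=6 J1=1 J2=2
PS@2,5 dof=2 J2 → L=6 J1=1 J2=3
add link → L=7 J1=1 J2=3
PS@6,3 dof=2 J2 → L=7 J1=1 J2=4
C@5,4 dof=2 J2 → L=7 J1=1 J2=5
C@3,1 dof=2 J2 → L=7 J1=1 J2=6
add link → L=8 J1=1 J2=6
PS@3,7 dof=2 J2 → L=8 J1=1 J2=7
add link → L=9 J1=1 J2=7
P@2,0 dof=1 J1 → L=9 J1=2 J2=7
R@8,4 dof=1 J1 → L=9 J1=3 J2=7
M=3(L−1)−2J1−J2=3·8−2·3−7=11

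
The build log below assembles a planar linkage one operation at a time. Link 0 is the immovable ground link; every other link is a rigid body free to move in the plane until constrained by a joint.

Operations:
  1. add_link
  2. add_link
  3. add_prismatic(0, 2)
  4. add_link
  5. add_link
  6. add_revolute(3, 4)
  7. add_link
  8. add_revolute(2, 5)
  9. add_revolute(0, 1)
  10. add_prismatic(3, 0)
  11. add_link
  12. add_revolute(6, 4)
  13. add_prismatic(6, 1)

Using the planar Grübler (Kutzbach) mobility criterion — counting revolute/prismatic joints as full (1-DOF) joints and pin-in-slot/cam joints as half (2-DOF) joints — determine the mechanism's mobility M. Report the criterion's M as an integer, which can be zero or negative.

M = 4

(L,J1,J2)=(1,0,0); link0 fixed
link1: (2,0,0)
link2: (3,0,0)
P 0-2 [J1]: (3,1,0)
link3: (4,1,0)
link4: (5,1,0)
R 3-4 [J1]: (5,2,0)
link5: (6,2,0)
R 2-5 [J1]: (6,3,0)
R 0-1 [J1]: (6,4,0)
P 3-0 [J1]: (6,5,0)
link6: (7,5,0)
R 6-4 [J1]: (7,6,0)
P 6-1 [J1]: (7,7,0)
Grübler: 3·6 − 2·7 − 0 = 4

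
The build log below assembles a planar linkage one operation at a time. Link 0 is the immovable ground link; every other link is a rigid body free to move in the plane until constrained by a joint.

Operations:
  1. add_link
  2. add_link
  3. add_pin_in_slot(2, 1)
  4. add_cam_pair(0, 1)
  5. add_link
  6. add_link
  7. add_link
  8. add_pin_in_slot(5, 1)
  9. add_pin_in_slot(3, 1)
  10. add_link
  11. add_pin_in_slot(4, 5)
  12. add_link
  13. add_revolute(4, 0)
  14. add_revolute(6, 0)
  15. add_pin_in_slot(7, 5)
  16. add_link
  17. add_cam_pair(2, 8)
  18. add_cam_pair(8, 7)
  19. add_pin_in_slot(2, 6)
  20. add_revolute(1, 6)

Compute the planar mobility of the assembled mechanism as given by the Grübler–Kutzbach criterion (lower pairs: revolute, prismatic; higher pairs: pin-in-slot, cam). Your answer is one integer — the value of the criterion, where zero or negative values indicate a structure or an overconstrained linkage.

ground; <1,0,0>
#1 <2,0,0>
#2 <3,0,0>
PS:2↔1 J2 <3,0,1>
C:0↔1 J2 <3,0,2>
#3 <4,0,2>
#4 <5,0,2>
#5 <6,0,2>
PS:5↔1 J2 <6,0,3>
PS:3↔1 J2 <6,0,4>
#6 <7,0,4>
PS:4↔5 J2 <7,0,5>
#7 <8,0,5>
R:4↔0 J1 <8,1,5>
R:6↔0 J1 <8,2,5>
PS:7↔5 J2 <8,2,6>
#8 <9,2,6>
C:2↔8 J2 <9,2,7>
C:8↔7 J2 <9,2,8>
PS:2↔6 J2 <9,2,9>
R:1↔6 J1 <9,3,9>
3×8 − 2×3 − 1×9 = 9

M = 9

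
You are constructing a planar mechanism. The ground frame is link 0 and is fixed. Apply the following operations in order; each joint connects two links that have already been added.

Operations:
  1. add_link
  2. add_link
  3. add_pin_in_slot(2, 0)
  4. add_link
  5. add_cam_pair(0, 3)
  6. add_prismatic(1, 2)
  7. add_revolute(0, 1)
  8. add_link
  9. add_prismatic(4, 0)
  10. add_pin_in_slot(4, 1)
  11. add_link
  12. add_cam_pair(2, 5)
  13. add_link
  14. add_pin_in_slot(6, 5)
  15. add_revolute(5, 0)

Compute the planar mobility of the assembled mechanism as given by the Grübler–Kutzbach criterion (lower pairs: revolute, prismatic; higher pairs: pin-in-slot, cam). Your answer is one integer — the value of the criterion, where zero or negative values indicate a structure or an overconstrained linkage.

L=1 J1=0 J2=0
add link → L=2 J1=0 J2=0
add link → L=3 J1=0 J2=0
PS@2,0 dof=2 J2 → L=3 J1=0 J2=1
add link → L=4 J1=0 J2=1
C@0,3 dof=2 J2 → L=4 J1=0 J2=2
P@1,2 dof=1 J1 → L=4 J1=1 J2=2
R@0,1 dof=1 J1 → L=4 J1=2 J2=2
add link → L=5 J1=2 J2=2
P@4,0 dof=1 J1 → L=5 J1=3 J2=2
PS@4,1 dof=2 J2 → L=5 J1=3 J2=3
add link → L=6 J1=3 J2=3
C@2,5 dof=2 J2 → L=6 J1=3 J2=4
add link → L=7 J1=3 J2=4
PS@6,5 dof=2 J2 → L=7 J1=3 J2=5
R@5,0 dof=1 J1 → L=7 J1=4 J2=5
M=3(L−1)−2J1−J2=3·6−2·4−5=5

M = 5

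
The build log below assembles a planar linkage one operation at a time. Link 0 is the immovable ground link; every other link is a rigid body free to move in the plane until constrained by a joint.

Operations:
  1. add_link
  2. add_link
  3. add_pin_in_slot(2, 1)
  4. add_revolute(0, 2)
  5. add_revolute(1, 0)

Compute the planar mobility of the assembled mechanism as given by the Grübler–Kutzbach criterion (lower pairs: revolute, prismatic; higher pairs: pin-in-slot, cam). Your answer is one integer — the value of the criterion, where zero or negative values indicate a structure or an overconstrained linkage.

M = 1

ground; <1,0,0>
#1 <2,0,0>
#2 <3,0,0>
PS:2↔1 J2 <3,0,1>
R:0↔2 J1 <3,1,1>
R:1↔0 J1 <3,2,1>
3×2 − 2×2 − 1×1 = 1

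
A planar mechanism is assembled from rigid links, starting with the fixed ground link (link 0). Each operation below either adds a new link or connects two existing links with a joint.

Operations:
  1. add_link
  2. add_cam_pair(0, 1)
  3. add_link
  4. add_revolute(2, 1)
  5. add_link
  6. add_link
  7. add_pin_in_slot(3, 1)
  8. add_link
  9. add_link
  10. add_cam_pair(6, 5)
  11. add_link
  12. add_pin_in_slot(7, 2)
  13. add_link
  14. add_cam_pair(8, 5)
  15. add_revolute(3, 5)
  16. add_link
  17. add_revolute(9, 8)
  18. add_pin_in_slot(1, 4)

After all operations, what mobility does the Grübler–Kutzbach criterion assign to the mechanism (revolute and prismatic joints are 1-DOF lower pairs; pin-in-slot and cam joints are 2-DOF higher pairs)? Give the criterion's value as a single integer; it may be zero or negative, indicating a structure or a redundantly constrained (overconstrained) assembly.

(L,J1,J2)=(1,0,0); link0 fixed
link1: (2,0,0)
C 0-1 [J2]: (2,0,1)
link2: (3,0,1)
R 2-1 [J1]: (3,1,1)
link3: (4,1,1)
link4: (5,1,1)
PS 3-1 [J2]: (5,1,2)
link5: (6,1,2)
link6: (7,1,2)
C 6-5 [J2]: (7,1,3)
link7: (8,1,3)
PS 7-2 [J2]: (8,1,4)
link8: (9,1,4)
C 8-5 [J2]: (9,1,5)
R 3-5 [J1]: (9,2,5)
link9: (10,2,5)
R 9-8 [J1]: (10,3,5)
PS 1-4 [J2]: (10,3,6)
Grübler: 3·9 − 2·3 − 6 = 15

M = 15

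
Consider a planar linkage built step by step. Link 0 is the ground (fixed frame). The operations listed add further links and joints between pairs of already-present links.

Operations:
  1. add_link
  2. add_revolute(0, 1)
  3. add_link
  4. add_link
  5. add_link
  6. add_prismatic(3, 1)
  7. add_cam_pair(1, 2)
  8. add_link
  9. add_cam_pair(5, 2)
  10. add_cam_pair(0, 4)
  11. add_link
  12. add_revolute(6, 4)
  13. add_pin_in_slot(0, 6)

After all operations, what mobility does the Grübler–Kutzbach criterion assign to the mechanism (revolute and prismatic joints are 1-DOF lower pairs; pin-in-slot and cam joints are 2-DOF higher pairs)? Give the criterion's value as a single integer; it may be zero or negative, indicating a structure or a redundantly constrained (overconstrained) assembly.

L=1 J1=0 J2=0
add link → L=2 J1=0 J2=0
R@0,1 dof=1 J1 → L=2 J1=1 J2=0
add link → L=3 J1=1 J2=0
add link → L=4 J1=1 J2=0
add link → L=5 J1=1 J2=0
P@3,1 dof=1 J1 → L=5 J1=2 J2=0
C@1,2 dof=2 J2 → L=5 J1=2 J2=1
add link → L=6 J1=2 J2=1
C@5,2 dof=2 J2 → L=6 J1=2 J2=2
C@0,4 dof=2 J2 → L=6 J1=2 J2=3
add link → L=7 J1=2 J2=3
R@6,4 dof=1 J1 → L=7 J1=3 J2=3
PS@0,6 dof=2 J2 → L=7 J1=3 J2=4
M=3(L−1)−2J1−J2=3·6−2·3−4=8

M = 8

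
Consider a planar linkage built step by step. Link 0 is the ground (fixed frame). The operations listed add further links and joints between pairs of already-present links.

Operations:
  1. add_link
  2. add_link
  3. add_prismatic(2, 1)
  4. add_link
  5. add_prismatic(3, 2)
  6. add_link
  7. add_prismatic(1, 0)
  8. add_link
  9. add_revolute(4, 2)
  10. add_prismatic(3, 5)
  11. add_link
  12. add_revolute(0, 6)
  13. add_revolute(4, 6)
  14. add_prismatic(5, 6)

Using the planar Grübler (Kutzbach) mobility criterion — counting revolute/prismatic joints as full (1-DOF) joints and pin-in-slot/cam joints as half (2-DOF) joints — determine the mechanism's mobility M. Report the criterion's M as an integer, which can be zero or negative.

[1;0;0] (link 0 is ground)
L+ [2;0;0]
L+ [3;0;0]
P(2,1)∈J1 [3;1;0]
L+ [4;1;0]
P(3,2)∈J1 [4;2;0]
L+ [5;2;0]
P(1,0)∈J1 [5;3;0]
L+ [6;3;0]
R(4,2)∈J1 [6;4;0]
P(3,5)∈J1 [6;5;0]
L+ [7;5;0]
R(0,6)∈J1 [7;6;0]
R(4,6)∈J1 [7;7;0]
P(5,6)∈J1 [7;8;0]
mobility = 18 − 16 − 0 = 2

M = 2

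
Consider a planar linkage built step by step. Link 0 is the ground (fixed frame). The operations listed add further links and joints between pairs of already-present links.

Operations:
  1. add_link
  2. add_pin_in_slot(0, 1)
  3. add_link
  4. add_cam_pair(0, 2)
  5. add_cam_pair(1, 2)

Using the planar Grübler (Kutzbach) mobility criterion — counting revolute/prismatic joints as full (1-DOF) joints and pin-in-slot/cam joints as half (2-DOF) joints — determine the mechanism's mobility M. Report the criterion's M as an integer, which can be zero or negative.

M = 3

[1;0;0] (link 0 is ground)
L+ [2;0;0]
PS(0,1)∈J2 [2;0;1]
L+ [3;0;1]
C(0,2)∈J2 [3;0;2]
C(1,2)∈J2 [3;0;3]
mobility = 6 − 0 − 3 = 3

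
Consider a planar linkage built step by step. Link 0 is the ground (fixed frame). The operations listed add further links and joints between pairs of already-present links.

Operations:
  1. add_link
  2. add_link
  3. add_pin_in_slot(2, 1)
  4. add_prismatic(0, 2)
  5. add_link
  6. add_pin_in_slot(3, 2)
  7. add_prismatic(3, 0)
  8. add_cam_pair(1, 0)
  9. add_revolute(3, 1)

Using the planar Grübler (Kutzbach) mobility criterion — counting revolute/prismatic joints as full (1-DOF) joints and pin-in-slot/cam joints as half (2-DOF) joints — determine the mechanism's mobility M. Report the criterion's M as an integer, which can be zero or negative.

M = 0

[1;0;0] (link 0 is ground)
L+ [2;0;0]
L+ [3;0;0]
PS(2,1)∈J2 [3;0;1]
P(0,2)∈J1 [3;1;1]
L+ [4;1;1]
PS(3,2)∈J2 [4;1;2]
P(3,0)∈J1 [4;2;2]
C(1,0)∈J2 [4;2;3]
R(3,1)∈J1 [4;3;3]
mobility = 9 − 6 − 3 = 0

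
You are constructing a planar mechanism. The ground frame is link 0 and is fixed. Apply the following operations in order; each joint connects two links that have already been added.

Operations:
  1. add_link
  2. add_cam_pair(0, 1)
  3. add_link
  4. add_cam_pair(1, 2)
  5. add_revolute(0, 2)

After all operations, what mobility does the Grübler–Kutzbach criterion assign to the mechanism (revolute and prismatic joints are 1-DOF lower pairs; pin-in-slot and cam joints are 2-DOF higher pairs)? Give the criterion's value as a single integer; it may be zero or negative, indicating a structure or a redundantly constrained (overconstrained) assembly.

(L,J1,J2)=(1,0,0); link0 fixed
link1: (2,0,0)
C 0-1 [J2]: (2,0,1)
link2: (3,0,1)
C 1-2 [J2]: (3,0,2)
R 0-2 [J1]: (3,1,2)
Grübler: 3·2 − 2·1 − 2 = 2

M = 2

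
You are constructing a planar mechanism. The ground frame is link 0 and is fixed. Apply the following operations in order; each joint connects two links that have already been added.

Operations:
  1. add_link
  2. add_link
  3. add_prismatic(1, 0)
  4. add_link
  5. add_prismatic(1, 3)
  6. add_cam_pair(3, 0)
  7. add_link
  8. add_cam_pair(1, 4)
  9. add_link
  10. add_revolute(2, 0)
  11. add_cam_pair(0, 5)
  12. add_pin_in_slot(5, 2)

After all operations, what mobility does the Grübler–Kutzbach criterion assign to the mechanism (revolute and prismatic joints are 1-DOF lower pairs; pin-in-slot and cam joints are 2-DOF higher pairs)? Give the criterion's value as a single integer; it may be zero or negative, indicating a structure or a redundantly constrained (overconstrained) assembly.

L=1 J1=0 J2=0
add link → L=2 J1=0 J2=0
add link → L=3 J1=0 J2=0
P@1,0 dof=1 J1 → L=3 J1=1 J2=0
add link → L=4 J1=1 J2=0
P@1,3 dof=1 J1 → L=4 J1=2 J2=0
C@3,0 dof=2 J2 → L=4 J1=2 J2=1
add link → L=5 J1=2 J2=1
C@1,4 dof=2 J2 → L=5 J1=2 J2=2
add link → L=6 J1=2 J2=2
R@2,0 dof=1 J1 → L=6 J1=3 J2=2
C@0,5 dof=2 J2 → L=6 J1=3 J2=3
PS@5,2 dof=2 J2 → L=6 J1=3 J2=4
M=3(L−1)−2J1−J2=3·5−2·3−4=5

M = 5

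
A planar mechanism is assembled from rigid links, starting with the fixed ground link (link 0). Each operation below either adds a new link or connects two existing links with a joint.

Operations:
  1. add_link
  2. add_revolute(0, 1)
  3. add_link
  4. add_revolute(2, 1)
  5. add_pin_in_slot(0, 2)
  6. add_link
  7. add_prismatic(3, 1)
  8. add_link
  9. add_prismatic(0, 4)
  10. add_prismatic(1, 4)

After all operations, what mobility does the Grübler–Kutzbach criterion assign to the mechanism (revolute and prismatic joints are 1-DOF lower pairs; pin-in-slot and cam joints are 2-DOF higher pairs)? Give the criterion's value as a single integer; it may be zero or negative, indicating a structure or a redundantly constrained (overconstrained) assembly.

M = 1

L=1 J1=0 J2=0
add link → L=2 J1=0 J2=0
R@0,1 dof=1 J1 → L=2 J1=1 J2=0
add link → L=3 J1=1 J2=0
R@2,1 dof=1 J1 → L=3 J1=2 J2=0
PS@0,2 dof=2 J2 → L=3 J1=2 J2=1
add link → L=4 J1=2 J2=1
P@3,1 dof=1 J1 → L=4 J1=3 J2=1
add link → L=5 J1=3 J2=1
P@0,4 dof=1 J1 → L=5 J1=4 J2=1
P@1,4 dof=1 J1 → L=5 J1=5 J2=1
M=3(L−1)−2J1−J2=3·4−2·5−1=1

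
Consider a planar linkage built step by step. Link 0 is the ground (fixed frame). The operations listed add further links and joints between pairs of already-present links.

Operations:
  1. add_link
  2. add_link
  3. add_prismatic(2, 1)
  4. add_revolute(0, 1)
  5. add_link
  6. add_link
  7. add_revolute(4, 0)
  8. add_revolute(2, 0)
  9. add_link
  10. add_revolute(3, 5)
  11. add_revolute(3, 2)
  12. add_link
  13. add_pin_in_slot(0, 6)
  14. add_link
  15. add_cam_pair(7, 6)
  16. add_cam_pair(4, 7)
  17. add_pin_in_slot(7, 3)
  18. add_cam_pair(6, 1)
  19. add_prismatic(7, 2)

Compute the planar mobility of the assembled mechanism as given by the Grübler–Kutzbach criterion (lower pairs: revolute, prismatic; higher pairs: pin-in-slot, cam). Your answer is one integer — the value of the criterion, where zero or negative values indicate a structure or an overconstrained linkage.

ground; <1,0,0>
#1 <2,0,0>
#2 <3,0,0>
P:2↔1 J1 <3,1,0>
R:0↔1 J1 <3,2,0>
#3 <4,2,0>
#4 <5,2,0>
R:4↔0 J1 <5,3,0>
R:2↔0 J1 <5,4,0>
#5 <6,4,0>
R:3↔5 J1 <6,5,0>
R:3↔2 J1 <6,6,0>
#6 <7,6,0>
PS:0↔6 J2 <7,6,1>
#7 <8,6,1>
C:7↔6 J2 <8,6,2>
C:4↔7 J2 <8,6,3>
PS:7↔3 J2 <8,6,4>
C:6↔1 J2 <8,6,5>
P:7↔2 J1 <8,7,5>
3×7 − 2×7 − 1×5 = 2

M = 2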